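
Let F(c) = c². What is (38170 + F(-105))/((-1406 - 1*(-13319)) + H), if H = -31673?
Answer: -9839/3952 ≈ -2.4896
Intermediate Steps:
(38170 + F(-105))/((-1406 - 1*(-13319)) + H) = (38170 + (-105)²)/((-1406 - 1*(-13319)) - 31673) = (38170 + 11025)/((-1406 + 13319) - 31673) = 49195/(11913 - 31673) = 49195/(-19760) = 49195*(-1/19760) = -9839/3952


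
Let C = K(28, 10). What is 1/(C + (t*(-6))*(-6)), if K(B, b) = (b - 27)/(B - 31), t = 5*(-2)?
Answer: -3/1063 ≈ -0.0028222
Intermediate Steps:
t = -10
K(B, b) = (-27 + b)/(-31 + B)
C = 17/3 (C = (-27 + 10)/(-31 + 28) = -17/(-3) = -1/3*(-17) = 17/3 ≈ 5.6667)
1/(C + (t*(-6))*(-6)) = 1/(17/3 - 10*(-6)*(-6)) = 1/(17/3 + 60*(-6)) = 1/(17/3 - 360) = 1/(-1063/3) = -3/1063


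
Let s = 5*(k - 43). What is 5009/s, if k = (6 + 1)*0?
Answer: -5009/215 ≈ -23.298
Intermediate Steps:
k = 0 (k = 7*0 = 0)
s = -215 (s = 5*(0 - 43) = 5*(-43) = -215)
5009/s = 5009/(-215) = 5009*(-1/215) = -5009/215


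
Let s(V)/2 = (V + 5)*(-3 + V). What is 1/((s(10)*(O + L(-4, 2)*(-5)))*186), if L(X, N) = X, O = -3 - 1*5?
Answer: 1/468720 ≈ 2.1335e-6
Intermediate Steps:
s(V) = 2*(-3 + V)*(5 + V) (s(V) = 2*((V + 5)*(-3 + V)) = 2*((5 + V)*(-3 + V)) = 2*((-3 + V)*(5 + V)) = 2*(-3 + V)*(5 + V))
O = -8 (O = -3 - 5 = -8)
1/((s(10)*(O + L(-4, 2)*(-5)))*186) = 1/(((-30 + 2*10² + 4*10)*(-8 - 4*(-5)))*186) = 1/(((-30 + 2*100 + 40)*(-8 + 20))*186) = 1/(((-30 + 200 + 40)*12)*186) = 1/((210*12)*186) = 1/(2520*186) = 1/468720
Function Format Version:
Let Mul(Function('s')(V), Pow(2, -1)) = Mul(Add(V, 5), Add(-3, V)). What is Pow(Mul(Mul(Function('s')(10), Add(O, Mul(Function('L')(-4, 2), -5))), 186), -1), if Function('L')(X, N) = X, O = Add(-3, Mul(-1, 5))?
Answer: Rational(1, 468720) ≈ 2.1335e-6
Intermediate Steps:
Function('s')(V) = Mul(2, Add(-3, V), Add(5, V)) (Function('s')(V) = Mul(2, Mul(Add(V, 5), Add(-3, V))) = Mul(2, Mul(Add(5, V), Add(-3, V))) = Mul(2, Mul(Add(-3, V), Add(5, V))) = Mul(2, Add(-3, V), Add(5, V)))
O = -8 (O = Add(-3, -5) = -8)
Pow(Mul(Mul(Function('s')(10), Add(O, Mul(Function('L')(-4, 2), -5))), 186), -1) = Pow(Mul(Mul(Add(-30, Mul(2, Pow(10, 2)), Mul(4, 10)), Add(-8, Mul(-4, -5))), 186), -1) = Pow(Mul(Mul(Add(-30, Mul(2, 100), 40), Add(-8, 20)), 186), -1) = Pow(Mul(Mul(Add(-30, 200, 40), 12), 186), -1) = Pow(Mul(Mul(210, 12), 186), -1) = Pow(Mul(2520, 186), -1) = Pow(468720, -1) = Rational(1, 468720)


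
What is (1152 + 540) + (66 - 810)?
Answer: 948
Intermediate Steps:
(1152 + 540) + (66 - 810) = 1692 - 744 = 948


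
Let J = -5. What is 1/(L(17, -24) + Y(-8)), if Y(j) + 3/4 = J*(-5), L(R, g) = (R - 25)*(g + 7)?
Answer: 4/641 ≈ 0.0062402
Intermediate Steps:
L(R, g) = (-25 + R)*(7 + g)
Y(j) = 97/4 (Y(j) = -3/4 - 5*(-5) = -3/4 + 25 = 97/4)
1/(L(17, -24) + Y(-8)) = 1/((-175 - 25*(-24) + 7*17 + 17*(-24)) + 97/4) = 1/((-175 + 600 + 119 - 408) + 97/4) = 1/(136 + 97/4) = 1/(641/4) = 4/641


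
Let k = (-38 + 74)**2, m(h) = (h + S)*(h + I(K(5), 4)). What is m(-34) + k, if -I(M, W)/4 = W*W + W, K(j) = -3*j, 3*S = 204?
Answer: -2580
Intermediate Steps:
S = 68 (S = (1/3)*204 = 68)
I(M, W) = -4*W - 4*W**2 (I(M, W) = -4*(W*W + W) = -4*(W**2 + W) = -4*(W + W**2) = -4*W - 4*W**2)
m(h) = (-80 + h)*(68 + h) (m(h) = (h + 68)*(h - 4*4*(1 + 4)) = (68 + h)*(h - 4*4*5) = (68 + h)*(h - 80) = (68 + h)*(-80 + h) = (-80 + h)*(68 + h))
k = 1296 (k = 36**2 = 1296)
m(-34) + k = (-5440 + (-34)**2 - 12*(-34)) + 1296 = (-5440 + 1156 + 408) + 1296 = -3876 + 1296 = -2580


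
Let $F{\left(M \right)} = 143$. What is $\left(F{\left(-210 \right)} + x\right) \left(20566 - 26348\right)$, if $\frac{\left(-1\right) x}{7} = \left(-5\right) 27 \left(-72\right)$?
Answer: $392580454$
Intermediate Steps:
$x = -68040$ ($x = - 7 \left(-5\right) 27 \left(-72\right) = - 7 \left(\left(-135\right) \left(-72\right)\right) = \left(-7\right) 9720 = -68040$)
$\left(F{\left(-210 \right)} + x\right) \left(20566 - 26348\right) = \left(143 - 68040\right) \left(20566 - 26348\right) = - 67897 \left(20566 - 26348\right) = \left(-67897\right) \left(-5782\right) = 392580454$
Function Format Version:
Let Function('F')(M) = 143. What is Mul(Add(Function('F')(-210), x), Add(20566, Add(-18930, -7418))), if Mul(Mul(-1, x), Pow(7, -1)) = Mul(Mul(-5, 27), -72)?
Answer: 392580454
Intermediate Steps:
x = -68040 (x = Mul(-7, Mul(Mul(-5, 27), -72)) = Mul(-7, Mul(-135, -72)) = Mul(-7, 9720) = -68040)
Mul(Add(Function('F')(-210), x), Add(20566, Add(-18930, -7418))) = Mul(Add(143, -68040), Add(20566, Add(-18930, -7418))) = Mul(-67897, Add(20566, -26348)) = Mul(-67897, -5782) = 392580454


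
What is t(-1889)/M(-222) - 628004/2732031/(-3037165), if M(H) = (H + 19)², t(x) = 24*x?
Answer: -376181279386948804/341936990663527035 ≈ -1.1001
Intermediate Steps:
M(H) = (19 + H)²
t(-1889)/M(-222) - 628004/2732031/(-3037165) = (24*(-1889))/((19 - 222)²) - 628004/2732031/(-3037165) = -45336/((-203)²) - 628004*1/2732031*(-1/3037165) = -45336/41209 - 628004/2732031*(-1/3037165) = -45336*1/41209 + 628004/8297628932115 = -45336/41209 + 628004/8297628932115 = -376181279386948804/341936990663527035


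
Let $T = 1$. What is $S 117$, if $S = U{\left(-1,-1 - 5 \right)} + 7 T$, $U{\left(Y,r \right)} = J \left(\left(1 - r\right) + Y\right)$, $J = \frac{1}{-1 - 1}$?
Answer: $468$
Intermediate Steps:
$J = - \frac{1}{2}$ ($J = \frac{1}{-2} = - \frac{1}{2} \approx -0.5$)
$U{\left(Y,r \right)} = - \frac{1}{2} + \frac{r}{2} - \frac{Y}{2}$ ($U{\left(Y,r \right)} = - \frac{\left(1 - r\right) + Y}{2} = - \frac{1 + Y - r}{2} = - \frac{1}{2} + \frac{r}{2} - \frac{Y}{2}$)
$S = 4$ ($S = \left(- \frac{1}{2} + \frac{-1 - 5}{2} - - \frac{1}{2}\right) + 7 \cdot 1 = \left(- \frac{1}{2} + \frac{-1 - 5}{2} + \frac{1}{2}\right) + 7 = \left(- \frac{1}{2} + \frac{1}{2} \left(-6\right) + \frac{1}{2}\right) + 7 = \left(- \frac{1}{2} - 3 + \frac{1}{2}\right) + 7 = -3 + 7 = 4$)
$S 117 = 4 \cdot 117 = 468$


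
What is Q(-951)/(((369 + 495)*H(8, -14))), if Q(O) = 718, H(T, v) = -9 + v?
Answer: -359/9936 ≈ -0.036131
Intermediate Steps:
Q(-951)/(((369 + 495)*H(8, -14))) = 718/(((369 + 495)*(-9 - 14))) = 718/((864*(-23))) = 718/(-19872) = 718*(-1/19872) = -359/9936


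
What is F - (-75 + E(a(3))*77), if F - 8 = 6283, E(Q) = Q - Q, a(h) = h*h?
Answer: 6366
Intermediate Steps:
a(h) = h²
E(Q) = 0
F = 6291 (F = 8 + 6283 = 6291)
F - (-75 + E(a(3))*77) = 6291 - (-75 + 0*77) = 6291 - (-75 + 0) = 6291 - 1*(-75) = 6291 + 75 = 6366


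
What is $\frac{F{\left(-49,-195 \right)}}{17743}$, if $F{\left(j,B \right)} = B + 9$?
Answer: $- \frac{186}{17743} \approx -0.010483$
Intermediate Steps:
$F{\left(j,B \right)} = 9 + B$
$\frac{F{\left(-49,-195 \right)}}{17743} = \frac{9 - 195}{17743} = \left(-186\right) \frac{1}{17743} = - \frac{186}{17743}$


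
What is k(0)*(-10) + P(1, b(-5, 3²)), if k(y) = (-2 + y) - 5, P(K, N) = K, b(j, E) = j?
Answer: 71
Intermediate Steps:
k(y) = -7 + y
k(0)*(-10) + P(1, b(-5, 3²)) = (-7 + 0)*(-10) + 1 = -7*(-10) + 1 = 70 + 1 = 71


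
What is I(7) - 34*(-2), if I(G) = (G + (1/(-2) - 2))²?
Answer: 353/4 ≈ 88.250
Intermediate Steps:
I(G) = (-5/2 + G)² (I(G) = (G + (-½ - 2))² = (G - 5/2)² = (-5/2 + G)²)
I(7) - 34*(-2) = (-5 + 2*7)²/4 - 34*(-2) = (-5 + 14)²/4 + 68 = (¼)*9² + 68 = (¼)*81 + 68 = 81/4 + 68 = 353/4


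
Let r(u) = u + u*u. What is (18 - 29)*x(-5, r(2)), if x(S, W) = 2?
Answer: -22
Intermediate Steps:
r(u) = u + u²
(18 - 29)*x(-5, r(2)) = (18 - 29)*2 = -11*2 = -22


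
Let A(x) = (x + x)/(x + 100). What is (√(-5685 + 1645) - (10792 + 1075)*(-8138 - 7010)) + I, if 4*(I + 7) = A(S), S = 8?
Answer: 4853555344/27 + 2*I*√1010 ≈ 1.7976e+8 + 63.561*I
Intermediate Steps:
A(x) = 2*x/(100 + x) (A(x) = (2*x)/(100 + x) = 2*x/(100 + x))
I = -188/27 (I = -7 + (2*8/(100 + 8))/4 = -7 + (2*8/108)/4 = -7 + (2*8*(1/108))/4 = -7 + (¼)*(4/27) = -7 + 1/27 = -188/27 ≈ -6.9630)
(√(-5685 + 1645) - (10792 + 1075)*(-8138 - 7010)) + I = (√(-5685 + 1645) - (10792 + 1075)*(-8138 - 7010)) - 188/27 = (√(-4040) - 11867*(-15148)) - 188/27 = (2*I*√1010 - 1*(-179761316)) - 188/27 = (2*I*√1010 + 179761316) - 188/27 = (179761316 + 2*I*√1010) - 188/27 = 4853555344/27 + 2*I*√1010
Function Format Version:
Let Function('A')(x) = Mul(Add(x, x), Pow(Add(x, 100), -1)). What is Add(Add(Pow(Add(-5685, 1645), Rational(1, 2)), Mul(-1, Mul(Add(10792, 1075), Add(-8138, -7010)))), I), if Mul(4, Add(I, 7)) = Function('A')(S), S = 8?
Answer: Add(Rational(4853555344, 27), Mul(2, I, Pow(1010, Rational(1, 2)))) ≈ Add(1.7976e+8, Mul(63.561, I))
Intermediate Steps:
Function('A')(x) = Mul(2, x, Pow(Add(100, x), -1)) (Function('A')(x) = Mul(Mul(2, x), Pow(Add(100, x), -1)) = Mul(2, x, Pow(Add(100, x), -1)))
I = Rational(-188, 27) (I = Add(-7, Mul(Rational(1, 4), Mul(2, 8, Pow(Add(100, 8), -1)))) = Add(-7, Mul(Rational(1, 4), Mul(2, 8, Pow(108, -1)))) = Add(-7, Mul(Rational(1, 4), Mul(2, 8, Rational(1, 108)))) = Add(-7, Mul(Rational(1, 4), Rational(4, 27))) = Add(-7, Rational(1, 27)) = Rational(-188, 27) ≈ -6.9630)
Add(Add(Pow(Add(-5685, 1645), Rational(1, 2)), Mul(-1, Mul(Add(10792, 1075), Add(-8138, -7010)))), I) = Add(Add(Pow(Add(-5685, 1645), Rational(1, 2)), Mul(-1, Mul(Add(10792, 1075), Add(-8138, -7010)))), Rational(-188, 27)) = Add(Add(Pow(-4040, Rational(1, 2)), Mul(-1, Mul(11867, -15148))), Rational(-188, 27)) = Add(Add(Mul(2, I, Pow(1010, Rational(1, 2))), Mul(-1, -179761316)), Rational(-188, 27)) = Add(Add(Mul(2, I, Pow(1010, Rational(1, 2))), 179761316), Rational(-188, 27)) = Add(Add(179761316, Mul(2, I, Pow(1010, Rational(1, 2)))), Rational(-188, 27)) = Add(Rational(4853555344, 27), Mul(2, I, Pow(1010, Rational(1, 2))))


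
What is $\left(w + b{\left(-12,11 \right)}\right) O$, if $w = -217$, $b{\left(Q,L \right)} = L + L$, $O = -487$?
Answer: $94965$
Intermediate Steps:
$b{\left(Q,L \right)} = 2 L$
$\left(w + b{\left(-12,11 \right)}\right) O = \left(-217 + 2 \cdot 11\right) \left(-487\right) = \left(-217 + 22\right) \left(-487\right) = \left(-195\right) \left(-487\right) = 94965$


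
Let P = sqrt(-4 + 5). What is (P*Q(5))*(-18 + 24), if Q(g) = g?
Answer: 30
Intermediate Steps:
P = 1 (P = sqrt(1) = 1)
(P*Q(5))*(-18 + 24) = (1*5)*(-18 + 24) = 5*6 = 30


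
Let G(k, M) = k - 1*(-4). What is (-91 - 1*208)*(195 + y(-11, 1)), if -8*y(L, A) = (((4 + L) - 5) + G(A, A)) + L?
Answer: -235911/4 ≈ -58978.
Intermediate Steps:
G(k, M) = 4 + k (G(k, M) = k + 4 = 4 + k)
y(L, A) = -3/8 - L/4 - A/8 (y(L, A) = -((((4 + L) - 5) + (4 + A)) + L)/8 = -(((-1 + L) + (4 + A)) + L)/8 = -((3 + A + L) + L)/8 = -(3 + A + 2*L)/8 = -3/8 - L/4 - A/8)
(-91 - 1*208)*(195 + y(-11, 1)) = (-91 - 1*208)*(195 + (-3/8 - ¼*(-11) - ⅛*1)) = (-91 - 208)*(195 + (-3/8 + 11/4 - ⅛)) = -299*(195 + 9/4) = -299*789/4 = -235911/4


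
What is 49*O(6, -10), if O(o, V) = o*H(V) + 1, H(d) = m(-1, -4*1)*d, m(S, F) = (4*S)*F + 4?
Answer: -58751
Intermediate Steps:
m(S, F) = 4 + 4*F*S (m(S, F) = 4*F*S + 4 = 4 + 4*F*S)
H(d) = 20*d (H(d) = (4 + 4*(-4*1)*(-1))*d = (4 + 4*(-4)*(-1))*d = (4 + 16)*d = 20*d)
O(o, V) = 1 + 20*V*o (O(o, V) = o*(20*V) + 1 = 20*V*o + 1 = 1 + 20*V*o)
49*O(6, -10) = 49*(1 + 20*(-10)*6) = 49*(1 - 1200) = 49*(-1199) = -58751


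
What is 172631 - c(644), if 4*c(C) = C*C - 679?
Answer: 276467/4 ≈ 69117.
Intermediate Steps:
c(C) = -679/4 + C**2/4 (c(C) = (C*C - 679)/4 = (C**2 - 679)/4 = (-679 + C**2)/4 = -679/4 + C**2/4)
172631 - c(644) = 172631 - (-679/4 + (1/4)*644**2) = 172631 - (-679/4 + (1/4)*414736) = 172631 - (-679/4 + 103684) = 172631 - 1*414057/4 = 172631 - 414057/4 = 276467/4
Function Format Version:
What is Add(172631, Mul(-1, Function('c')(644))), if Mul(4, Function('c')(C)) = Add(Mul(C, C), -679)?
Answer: Rational(276467, 4) ≈ 69117.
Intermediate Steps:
Function('c')(C) = Add(Rational(-679, 4), Mul(Rational(1, 4), Pow(C, 2))) (Function('c')(C) = Mul(Rational(1, 4), Add(Mul(C, C), -679)) = Mul(Rational(1, 4), Add(Pow(C, 2), -679)) = Mul(Rational(1, 4), Add(-679, Pow(C, 2))) = Add(Rational(-679, 4), Mul(Rational(1, 4), Pow(C, 2))))
Add(172631, Mul(-1, Function('c')(644))) = Add(172631, Mul(-1, Add(Rational(-679, 4), Mul(Rational(1, 4), Pow(644, 2))))) = Add(172631, Mul(-1, Add(Rational(-679, 4), Mul(Rational(1, 4), 414736)))) = Add(172631, Mul(-1, Add(Rational(-679, 4), 103684))) = Add(172631, Mul(-1, Rational(414057, 4))) = Add(172631, Rational(-414057, 4)) = Rational(276467, 4)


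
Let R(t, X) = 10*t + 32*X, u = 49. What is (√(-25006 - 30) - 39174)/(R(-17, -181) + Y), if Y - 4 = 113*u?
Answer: 39174/421 - 2*I*√6259/421 ≈ 93.05 - 0.37584*I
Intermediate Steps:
Y = 5541 (Y = 4 + 113*49 = 4 + 5537 = 5541)
(√(-25006 - 30) - 39174)/(R(-17, -181) + Y) = (√(-25006 - 30) - 39174)/((10*(-17) + 32*(-181)) + 5541) = (√(-25036) - 39174)/((-170 - 5792) + 5541) = (2*I*√6259 - 39174)/(-5962 + 5541) = (-39174 + 2*I*√6259)/(-421) = (-39174 + 2*I*√6259)*(-1/421) = 39174/421 - 2*I*√6259/421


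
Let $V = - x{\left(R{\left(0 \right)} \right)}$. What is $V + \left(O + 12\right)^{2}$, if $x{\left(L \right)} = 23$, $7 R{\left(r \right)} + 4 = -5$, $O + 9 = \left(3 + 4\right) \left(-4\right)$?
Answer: $602$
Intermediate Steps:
$O = -37$ ($O = -9 + \left(3 + 4\right) \left(-4\right) = -9 + 7 \left(-4\right) = -9 - 28 = -37$)
$R{\left(r \right)} = - \frac{9}{7}$ ($R{\left(r \right)} = - \frac{4}{7} + \frac{1}{7} \left(-5\right) = - \frac{4}{7} - \frac{5}{7} = - \frac{9}{7}$)
$V = -23$ ($V = \left(-1\right) 23 = -23$)
$V + \left(O + 12\right)^{2} = -23 + \left(-37 + 12\right)^{2} = -23 + \left(-25\right)^{2} = -23 + 625 = 602$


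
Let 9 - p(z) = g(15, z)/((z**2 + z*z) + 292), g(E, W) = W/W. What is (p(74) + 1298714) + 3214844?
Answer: 50750547347/11244 ≈ 4.5136e+6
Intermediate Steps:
g(E, W) = 1
p(z) = 9 - 1/(292 + 2*z**2) (p(z) = 9 - 1/((z**2 + z*z) + 292) = 9 - 1/((z**2 + z**2) + 292) = 9 - 1/(2*z**2 + 292) = 9 - 1/(292 + 2*z**2))
(p(74) + 1298714) + 3214844 = ((2627 + 18*74**2)/(2*(146 + 74**2)) + 1298714) + 3214844 = ((2627 + 18*5476)/(2*(146 + 5476)) + 1298714) + 3214844 = ((1/2)*(2627 + 98568)/5622 + 1298714) + 3214844 = ((1/2)*(1/5622)*101195 + 1298714) + 3214844 = (101195/11244 + 1298714) + 3214844 = 14602841411/11244 + 3214844 = 50750547347/11244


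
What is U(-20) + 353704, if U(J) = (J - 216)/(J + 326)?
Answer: 54116594/153 ≈ 3.5370e+5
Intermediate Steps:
U(J) = (-216 + J)/(326 + J)
U(-20) + 353704 = (-216 - 20)/(326 - 20) + 353704 = -236/306 + 353704 = (1/306)*(-236) + 353704 = -118/153 + 353704 = 54116594/153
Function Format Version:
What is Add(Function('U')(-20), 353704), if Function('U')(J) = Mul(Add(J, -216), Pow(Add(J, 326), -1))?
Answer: Rational(54116594, 153) ≈ 3.5370e+5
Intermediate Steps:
Function('U')(J) = Mul(Pow(Add(326, J), -1), Add(-216, J)) (Function('U')(J) = Mul(Add(-216, J), Pow(Add(326, J), -1)) = Mul(Pow(Add(326, J), -1), Add(-216, J)))
Add(Function('U')(-20), 353704) = Add(Mul(Pow(Add(326, -20), -1), Add(-216, -20)), 353704) = Add(Mul(Pow(306, -1), -236), 353704) = Add(Mul(Rational(1, 306), -236), 353704) = Add(Rational(-118, 153), 353704) = Rational(54116594, 153)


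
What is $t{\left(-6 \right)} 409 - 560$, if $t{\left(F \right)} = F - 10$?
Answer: $-7104$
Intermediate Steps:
$t{\left(F \right)} = -10 + F$ ($t{\left(F \right)} = F - 10 = -10 + F$)
$t{\left(-6 \right)} 409 - 560 = \left(-10 - 6\right) 409 - 560 = \left(-16\right) 409 - 560 = -6544 - 560 = -7104$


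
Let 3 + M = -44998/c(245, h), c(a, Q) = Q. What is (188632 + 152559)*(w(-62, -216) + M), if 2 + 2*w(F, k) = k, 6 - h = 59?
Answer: 13327602842/53 ≈ 2.5146e+8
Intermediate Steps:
h = -53 (h = 6 - 1*59 = 6 - 59 = -53)
w(F, k) = -1 + k/2
M = 44839/53 (M = -3 - 44998/(-53) = -3 - 44998*(-1/53) = -3 + 44998/53 = 44839/53 ≈ 846.02)
(188632 + 152559)*(w(-62, -216) + M) = (188632 + 152559)*((-1 + (½)*(-216)) + 44839/53) = 341191*((-1 - 108) + 44839/53) = 341191*(-109 + 44839/53) = 341191*(39062/53) = 13327602842/53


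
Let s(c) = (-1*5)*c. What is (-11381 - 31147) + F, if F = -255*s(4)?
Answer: -37428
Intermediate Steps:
s(c) = -5*c
F = 5100 (F = -(-1275)*4 = -255*(-20) = 5100)
(-11381 - 31147) + F = (-11381 - 31147) + 5100 = -42528 + 5100 = -37428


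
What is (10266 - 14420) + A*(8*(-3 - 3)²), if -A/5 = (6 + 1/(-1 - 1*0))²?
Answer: -40154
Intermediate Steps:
A = -125 (A = -5*(6 + 1/(-1 - 1*0))² = -5*(6 + 1/(-1 + 0))² = -5*(6 + 1/(-1))² = -5*(6 - 1)² = -5*5² = -5*25 = -125)
(10266 - 14420) + A*(8*(-3 - 3)²) = (10266 - 14420) - 1000*(-3 - 3)² = -4154 - 1000*(-6)² = -4154 - 1000*36 = -4154 - 125*288 = -4154 - 36000 = -40154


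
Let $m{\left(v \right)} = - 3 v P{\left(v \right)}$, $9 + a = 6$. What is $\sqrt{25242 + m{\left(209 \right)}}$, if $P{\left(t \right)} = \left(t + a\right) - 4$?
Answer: $18 i \sqrt{313} \approx 318.45 i$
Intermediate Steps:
$a = -3$ ($a = -9 + 6 = -3$)
$P{\left(t \right)} = -7 + t$ ($P{\left(t \right)} = \left(t - 3\right) - 4 = \left(-3 + t\right) - 4 = -7 + t$)
$m{\left(v \right)} = - 3 v \left(-7 + v\right)$
$\sqrt{25242 + m{\left(209 \right)}} = \sqrt{25242 + 3 \cdot 209 \left(7 - 209\right)} = \sqrt{25242 + 3 \cdot 209 \left(-202\right)} = \sqrt{25242 - 126654} = \sqrt{-101412} = 18 i \sqrt{313}$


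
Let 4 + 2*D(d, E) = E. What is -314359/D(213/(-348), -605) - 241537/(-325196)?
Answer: 204603674761/198044364 ≈ 1033.1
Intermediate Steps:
D(d, E) = -2 + E/2
-314359/D(213/(-348), -605) - 241537/(-325196) = -314359/(-2 + (½)*(-605)) - 241537/(-325196) = -314359/(-2 - 605/2) - 241537*(-1/325196) = -314359/(-609/2) + 241537/325196 = -314359*(-2/609) + 241537/325196 = 628718/609 + 241537/325196 = 204603674761/198044364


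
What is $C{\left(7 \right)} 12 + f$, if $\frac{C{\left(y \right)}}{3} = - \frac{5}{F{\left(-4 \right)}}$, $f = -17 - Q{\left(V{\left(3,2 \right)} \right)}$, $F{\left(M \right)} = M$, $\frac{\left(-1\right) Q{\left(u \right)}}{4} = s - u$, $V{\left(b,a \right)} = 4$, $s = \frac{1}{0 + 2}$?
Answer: $14$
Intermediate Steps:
$s = \frac{1}{2} \approx 0.5$
$Q{\left(u \right)} = -2 + 4 u$ ($Q{\left(u \right)} = - 4 \left(\frac{1}{2} - u\right) = -2 + 4 u$)
$f = -31$ ($f = -17 - \left(-2 + 4 \cdot 4\right) = -17 - \left(-2 + 16\right) = -17 - 14 = -31$)
$C{\left(y \right)} = \frac{15}{4}$ ($C{\left(y \right)} = 3 \left(- \frac{5}{-4}\right) = 3 \left(\left(-5\right) \left(- \frac{1}{4}\right)\right) = 3 \cdot \frac{5}{4} = \frac{15}{4}$)
$C{\left(7 \right)} 12 + f = \frac{15}{4} \cdot 12 - 31 = 45 - 31 = 14$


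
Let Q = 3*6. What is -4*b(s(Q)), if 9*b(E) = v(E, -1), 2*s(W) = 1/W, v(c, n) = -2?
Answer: 8/9 ≈ 0.88889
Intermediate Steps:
Q = 18
s(W) = 1/(2*W)
b(E) = -2/9 (b(E) = (⅑)*(-2) = -2/9)
-4*b(s(Q)) = -4*(-2/9) = 8/9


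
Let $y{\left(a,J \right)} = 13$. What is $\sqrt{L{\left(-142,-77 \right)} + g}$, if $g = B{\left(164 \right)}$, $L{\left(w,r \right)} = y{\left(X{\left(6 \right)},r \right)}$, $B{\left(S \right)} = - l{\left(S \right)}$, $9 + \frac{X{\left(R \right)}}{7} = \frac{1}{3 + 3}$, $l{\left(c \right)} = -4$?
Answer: $\sqrt{17} \approx 4.1231$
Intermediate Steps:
$X{\left(R \right)} = - \frac{371}{6}$ ($X{\left(R \right)} = -63 + \frac{7}{3 + 3} = -63 + \frac{7}{6} = - \frac{371}{6}$)
$B{\left(S \right)} = 4$ ($B{\left(S \right)} = \left(-1\right) \left(-4\right) = 4$)
$L{\left(w,r \right)} = 13$
$g = 4$
$\sqrt{L{\left(-142,-77 \right)} + g} = \sqrt{13 + 4} = \sqrt{17}$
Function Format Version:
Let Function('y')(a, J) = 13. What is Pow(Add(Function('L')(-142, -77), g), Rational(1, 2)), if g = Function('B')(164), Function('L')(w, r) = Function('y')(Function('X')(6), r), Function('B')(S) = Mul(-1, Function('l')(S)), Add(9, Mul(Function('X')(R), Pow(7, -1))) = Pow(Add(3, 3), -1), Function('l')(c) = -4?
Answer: Pow(17, Rational(1, 2)) ≈ 4.1231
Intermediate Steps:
Function('X')(R) = Rational(-371, 6) (Function('X')(R) = Add(-63, Mul(7, Pow(Add(3, 3), -1))) = Add(-63, Mul(7, Pow(6, -1))) = Add(-63, Mul(7, Rational(1, 6))) = Add(-63, Rational(7, 6)) = Rational(-371, 6))
Function('B')(S) = 4 (Function('B')(S) = Mul(-1, -4) = 4)
Function('L')(w, r) = 13
g = 4
Pow(Add(Function('L')(-142, -77), g), Rational(1, 2)) = Pow(Add(13, 4), Rational(1, 2)) = Pow(17, Rational(1, 2))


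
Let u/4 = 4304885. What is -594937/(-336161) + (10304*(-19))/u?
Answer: 363526043323/206733492355 ≈ 1.7584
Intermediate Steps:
u = 17219540 (u = 4*4304885 = 17219540)
-594937/(-336161) + (10304*(-19))/u = -594937/(-336161) + (10304*(-19))/17219540 = -594937*(-1/336161) - 195776*1/17219540 = 84991/48023 - 48944/4304885 = 363526043323/206733492355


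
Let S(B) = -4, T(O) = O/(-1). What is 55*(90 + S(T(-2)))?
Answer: 4730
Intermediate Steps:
T(O) = -O (T(O) = O*(-1) = -O)
55*(90 + S(T(-2))) = 55*(90 - 4) = 55*86 = 4730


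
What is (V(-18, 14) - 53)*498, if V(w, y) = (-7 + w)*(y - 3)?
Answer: -163344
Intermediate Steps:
V(w, y) = (-7 + w)*(-3 + y)
(V(-18, 14) - 53)*498 = ((21 - 7*14 - 3*(-18) - 18*14) - 53)*498 = ((21 - 98 + 54 - 252) - 53)*498 = (-275 - 53)*498 = -328*498 = -163344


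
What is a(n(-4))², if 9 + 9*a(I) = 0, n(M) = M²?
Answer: 1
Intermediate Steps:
a(I) = -1 (a(I) = -1 + (⅑)*0 = -1 + 0 = -1)
a(n(-4))² = (-1)² = 1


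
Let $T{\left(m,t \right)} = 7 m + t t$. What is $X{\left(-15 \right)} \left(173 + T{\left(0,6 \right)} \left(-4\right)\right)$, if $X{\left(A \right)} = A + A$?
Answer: $-870$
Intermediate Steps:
$X{\left(A \right)} = 2 A$
$T{\left(m,t \right)} = t^{2} + 7 m$ ($T{\left(m,t \right)} = 7 m + t^{2} = t^{2} + 7 m$)
$X{\left(-15 \right)} \left(173 + T{\left(0,6 \right)} \left(-4\right)\right) = 2 \left(-15\right) \left(173 + \left(6^{2} + 7 \cdot 0\right) \left(-4\right)\right) = - 30 \left(173 + \left(36 + 0\right) \left(-4\right)\right) = - 30 \left(173 + 36 \left(-4\right)\right) = - 30 \left(173 - 144\right) = \left(-30\right) 29 = -870$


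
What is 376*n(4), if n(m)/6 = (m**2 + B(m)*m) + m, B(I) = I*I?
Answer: 189504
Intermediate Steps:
B(I) = I**2
n(m) = 6*m + 6*m**2 + 6*m**3 (n(m) = 6*((m**2 + m**2*m) + m) = 6*((m**2 + m**3) + m) = 6*(m + m**2 + m**3) = 6*m + 6*m**2 + 6*m**3)
376*n(4) = 376*(6*4*(1 + 4 + 4**2)) = 376*(6*4*(1 + 4 + 16)) = 376*(6*4*21) = 376*504 = 189504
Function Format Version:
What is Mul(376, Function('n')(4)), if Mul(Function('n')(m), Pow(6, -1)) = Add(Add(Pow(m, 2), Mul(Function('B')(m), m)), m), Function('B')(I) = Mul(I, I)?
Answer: 189504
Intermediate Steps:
Function('B')(I) = Pow(I, 2)
Function('n')(m) = Add(Mul(6, m), Mul(6, Pow(m, 2)), Mul(6, Pow(m, 3))) (Function('n')(m) = Mul(6, Add(Add(Pow(m, 2), Mul(Pow(m, 2), m)), m)) = Mul(6, Add(Add(Pow(m, 2), Pow(m, 3)), m)) = Mul(6, Add(m, Pow(m, 2), Pow(m, 3))) = Add(Mul(6, m), Mul(6, Pow(m, 2)), Mul(6, Pow(m, 3))))
Mul(376, Function('n')(4)) = Mul(376, Mul(6, 4, Add(1, 4, Pow(4, 2)))) = Mul(376, Mul(6, 4, Add(1, 4, 16))) = Mul(376, Mul(6, 4, 21)) = Mul(376, 504) = 189504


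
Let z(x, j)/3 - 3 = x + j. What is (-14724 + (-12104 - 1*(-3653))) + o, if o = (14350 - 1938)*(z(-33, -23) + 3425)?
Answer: 40514417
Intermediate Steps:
z(x, j) = 9 + 3*j + 3*x (z(x, j) = 9 + 3*(x + j) = 9 + 3*(j + x) = 9 + (3*j + 3*x) = 9 + 3*j + 3*x)
o = 40537592 (o = (14350 - 1938)*((9 + 3*(-23) + 3*(-33)) + 3425) = 12412*((9 - 69 - 99) + 3425) = 12412*(-159 + 3425) = 12412*3266 = 40537592)
(-14724 + (-12104 - 1*(-3653))) + o = (-14724 + (-12104 - 1*(-3653))) + 40537592 = (-14724 + (-12104 + 3653)) + 40537592 = (-14724 - 8451) + 40537592 = -23175 + 40537592 = 40514417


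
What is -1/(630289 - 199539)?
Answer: -1/430750 ≈ -2.3215e-6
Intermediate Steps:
-1/(630289 - 199539) = -1/430750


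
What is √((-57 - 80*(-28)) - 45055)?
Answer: 2*I*√10718 ≈ 207.06*I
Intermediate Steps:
√((-57 - 80*(-28)) - 45055) = √((-57 + 2240) - 45055) = √(2183 - 45055) = √(-42872) = 2*I*√10718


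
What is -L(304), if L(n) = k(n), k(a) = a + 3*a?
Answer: -1216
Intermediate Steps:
k(a) = 4*a
L(n) = 4*n
-L(304) = -4*304 = -1*1216 = -1216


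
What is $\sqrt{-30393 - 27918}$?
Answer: $3 i \sqrt{6479} \approx 241.48 i$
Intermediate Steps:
$\sqrt{-30393 - 27918} = \sqrt{-58311} = 3 i \sqrt{6479}$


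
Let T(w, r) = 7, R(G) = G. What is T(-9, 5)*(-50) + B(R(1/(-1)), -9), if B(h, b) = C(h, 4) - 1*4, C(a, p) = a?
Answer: -355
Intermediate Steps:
B(h, b) = -4 + h (B(h, b) = h - 1*4 = h - 4 = -4 + h)
T(-9, 5)*(-50) + B(R(1/(-1)), -9) = 7*(-50) + (-4 + 1/(-1)) = -350 + (-4 - 1) = -350 - 5 = -355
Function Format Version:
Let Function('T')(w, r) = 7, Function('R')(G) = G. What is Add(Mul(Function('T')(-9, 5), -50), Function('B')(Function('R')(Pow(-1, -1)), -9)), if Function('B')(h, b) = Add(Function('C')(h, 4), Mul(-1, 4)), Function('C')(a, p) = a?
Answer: -355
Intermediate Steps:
Function('B')(h, b) = Add(-4, h) (Function('B')(h, b) = Add(h, Mul(-1, 4)) = Add(h, -4) = Add(-4, h))
Add(Mul(Function('T')(-9, 5), -50), Function('B')(Function('R')(Pow(-1, -1)), -9)) = Add(Mul(7, -50), Add(-4, Pow(-1, -1))) = Add(-350, Add(-4, -1)) = Add(-350, -5) = -355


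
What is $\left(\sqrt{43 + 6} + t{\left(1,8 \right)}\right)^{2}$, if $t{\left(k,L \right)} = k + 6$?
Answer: $196$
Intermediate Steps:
$t{\left(k,L \right)} = 6 + k$
$\left(\sqrt{43 + 6} + t{\left(1,8 \right)}\right)^{2} = \left(\sqrt{43 + 6} + \left(6 + 1\right)\right)^{2} = \left(\sqrt{49} + 7\right)^{2} = \left(7 + 7\right)^{2} = 14^{2} = 196$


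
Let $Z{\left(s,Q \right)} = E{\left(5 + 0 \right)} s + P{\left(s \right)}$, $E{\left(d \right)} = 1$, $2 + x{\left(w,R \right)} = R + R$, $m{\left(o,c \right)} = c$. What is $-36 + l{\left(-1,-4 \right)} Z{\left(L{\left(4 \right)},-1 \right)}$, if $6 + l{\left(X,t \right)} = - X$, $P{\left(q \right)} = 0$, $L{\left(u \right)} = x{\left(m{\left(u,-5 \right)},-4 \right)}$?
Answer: $14$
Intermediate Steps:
$x{\left(w,R \right)} = -2 + 2 R$ ($x{\left(w,R \right)} = -2 + \left(R + R\right) = -2 + 2 R$)
$L{\left(u \right)} = -10$ ($L{\left(u \right)} = -2 + 2 \left(-4\right) = -2 - 8 = -10$)
$Z{\left(s,Q \right)} = s$ ($Z{\left(s,Q \right)} = 1 s + 0 = s + 0 = s$)
$l{\left(X,t \right)} = -6 - X$
$-36 + l{\left(-1,-4 \right)} Z{\left(L{\left(4 \right)},-1 \right)} = -36 + \left(-6 - -1\right) \left(-10\right) = -36 + \left(-6 + 1\right) \left(-10\right) = -36 - -50 = -36 + 50 = 14$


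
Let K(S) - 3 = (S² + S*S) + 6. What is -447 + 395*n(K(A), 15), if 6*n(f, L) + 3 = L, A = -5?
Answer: 343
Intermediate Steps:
K(S) = 9 + 2*S² (K(S) = 3 + ((S² + S*S) + 6) = 3 + ((S² + S²) + 6) = 3 + (2*S² + 6) = 3 + (6 + 2*S²) = 9 + 2*S²)
n(f, L) = -½ + L/6
-447 + 395*n(K(A), 15) = -447 + 395*(-½ + (⅙)*15) = -447 + 395*(-½ + 5/2) = -447 + 395*2 = -447 + 790 = 343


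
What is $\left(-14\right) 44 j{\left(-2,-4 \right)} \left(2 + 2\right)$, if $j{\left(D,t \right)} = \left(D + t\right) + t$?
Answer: $24640$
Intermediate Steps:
$j{\left(D,t \right)} = D + 2 t$
$\left(-14\right) 44 j{\left(-2,-4 \right)} \left(2 + 2\right) = \left(-14\right) 44 \left(-2 + 2 \left(-4\right)\right) \left(2 + 2\right) = - 616 \left(-2 - 8\right) 4 = - 616 \left(\left(-10\right) 4\right) = \left(-616\right) \left(-40\right) = 24640$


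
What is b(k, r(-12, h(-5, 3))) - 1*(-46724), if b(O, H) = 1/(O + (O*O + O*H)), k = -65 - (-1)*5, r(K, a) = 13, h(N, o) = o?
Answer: 128958241/2760 ≈ 46724.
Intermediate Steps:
k = -60 (k = -65 - 1*(-5) = -65 + 5 = -60)
b(O, H) = 1/(O + O² + H*O) (b(O, H) = 1/(O + (O² + H*O)) = 1/(O + O² + H*O))
b(k, r(-12, h(-5, 3))) - 1*(-46724) = 1/((-60)*(1 + 13 - 60)) - 1*(-46724) = -1/60/(-46) + 46724 = -1/60*(-1/46) + 46724 = 1/2760 + 46724 = 128958241/2760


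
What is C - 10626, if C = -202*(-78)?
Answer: 5130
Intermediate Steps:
C = 15756
C - 10626 = 15756 - 10626 = 5130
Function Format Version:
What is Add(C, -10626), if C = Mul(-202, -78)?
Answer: 5130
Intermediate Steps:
C = 15756
Add(C, -10626) = Add(15756, -10626) = 5130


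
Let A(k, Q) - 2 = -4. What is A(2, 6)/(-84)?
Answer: 1/42 ≈ 0.023810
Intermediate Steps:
A(k, Q) = -2 (A(k, Q) = 2 - 4 = -2)
A(2, 6)/(-84) = -2/(-84) = -1/84*(-2) = 1/42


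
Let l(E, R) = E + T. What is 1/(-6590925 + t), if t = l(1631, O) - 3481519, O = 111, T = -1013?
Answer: -1/10071826 ≈ -9.9287e-8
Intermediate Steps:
l(E, R) = -1013 + E (l(E, R) = E - 1013 = -1013 + E)
t = -3480901 (t = (-1013 + 1631) - 3481519 = 618 - 3481519 = -3480901)
1/(-6590925 + t) = 1/(-6590925 - 3480901) = 1/(-10071826) = -1/10071826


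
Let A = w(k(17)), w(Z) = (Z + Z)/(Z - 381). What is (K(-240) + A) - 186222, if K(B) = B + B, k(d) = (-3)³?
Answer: -12695727/68 ≈ -1.8670e+5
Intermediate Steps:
k(d) = -27
K(B) = 2*B
w(Z) = 2*Z/(-381 + Z) (w(Z) = (2*Z)/(-381 + Z) = 2*Z/(-381 + Z))
A = 9/68 (A = 2*(-27)/(-381 - 27) = 2*(-27)/(-408) = 2*(-27)*(-1/408) = 9/68 ≈ 0.13235)
(K(-240) + A) - 186222 = (2*(-240) + 9/68) - 186222 = (-480 + 9/68) - 186222 = -32631/68 - 186222 = -12695727/68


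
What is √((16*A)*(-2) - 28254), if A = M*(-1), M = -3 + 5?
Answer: I*√28190 ≈ 167.9*I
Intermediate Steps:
M = 2
A = -2 (A = 2*(-1) = -2)
√((16*A)*(-2) - 28254) = √((16*(-2))*(-2) - 28254) = √(-32*(-2) - 28254) = √(64 - 28254) = √(-28190) = I*√28190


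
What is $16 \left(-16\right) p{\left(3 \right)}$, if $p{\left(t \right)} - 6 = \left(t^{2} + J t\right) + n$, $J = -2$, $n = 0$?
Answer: $-2304$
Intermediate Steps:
$p{\left(t \right)} = 6 + t^{2} - 2 t$ ($p{\left(t \right)} = 6 + \left(\left(t^{2} - 2 t\right) + 0\right) = 6 + \left(t^{2} - 2 t\right) = 6 + t^{2} - 2 t$)
$16 \left(-16\right) p{\left(3 \right)} = 16 \left(-16\right) \left(6 + 3^{2} - 6\right) = - 256 \left(6 + 9 - 6\right) = \left(-256\right) 9 = -2304$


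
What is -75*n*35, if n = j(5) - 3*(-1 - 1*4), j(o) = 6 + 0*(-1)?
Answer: -55125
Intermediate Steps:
j(o) = 6 (j(o) = 6 + 0 = 6)
n = 21 (n = 6 - 3*(-1 - 1*4) = 6 - 3*(-1 - 4) = 6 - 3*(-5) = 6 + 15 = 21)
-75*n*35 = -75*21*35 = -1575*35 = -55125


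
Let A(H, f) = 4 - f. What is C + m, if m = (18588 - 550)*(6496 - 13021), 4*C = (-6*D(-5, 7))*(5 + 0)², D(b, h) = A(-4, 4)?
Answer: -117697950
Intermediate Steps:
D(b, h) = 0 (D(b, h) = 4 - 1*4 = 4 - 4 = 0)
C = 0 (C = ((-6*0)*(5 + 0)²)/4 = (0*5²)/4 = (0*25)/4 = (¼)*0 = 0)
m = -117697950 (m = 18038*(-6525) = -117697950)
C + m = 0 - 117697950 = -117697950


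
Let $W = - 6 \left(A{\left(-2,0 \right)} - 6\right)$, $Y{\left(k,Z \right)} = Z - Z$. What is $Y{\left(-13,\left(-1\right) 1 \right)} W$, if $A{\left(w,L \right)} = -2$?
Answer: $0$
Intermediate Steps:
$Y{\left(k,Z \right)} = 0$
$W = 48$ ($W = - 6 \left(-2 - 6\right) = \left(-6\right) \left(-8\right) = 48$)
$Y{\left(-13,\left(-1\right) 1 \right)} W = 0 \cdot 48 = 0$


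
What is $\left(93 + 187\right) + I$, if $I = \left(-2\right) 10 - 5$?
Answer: $255$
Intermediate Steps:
$I = -25$ ($I = -20 - 5 = -25$)
$\left(93 + 187\right) + I = \left(93 + 187\right) - 25 = 280 - 25 = 255$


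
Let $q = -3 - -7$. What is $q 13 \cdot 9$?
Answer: $468$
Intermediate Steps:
$q = 4$ ($q = -3 + 7 = 4$)
$q 13 \cdot 9 = 4 \cdot 13 \cdot 9 = 52 \cdot 9 = 468$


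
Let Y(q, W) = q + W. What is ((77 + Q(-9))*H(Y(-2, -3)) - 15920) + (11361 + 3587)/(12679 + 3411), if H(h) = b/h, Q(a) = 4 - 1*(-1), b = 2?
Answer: -128332802/8045 ≈ -15952.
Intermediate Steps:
Q(a) = 5 (Q(a) = 4 + 1 = 5)
Y(q, W) = W + q
H(h) = 2/h
((77 + Q(-9))*H(Y(-2, -3)) - 15920) + (11361 + 3587)/(12679 + 3411) = ((77 + 5)*(2/(-3 - 2)) - 15920) + (11361 + 3587)/(12679 + 3411) = (82*(2/(-5)) - 15920) + 14948/16090 = (82*(2*(-1/5)) - 15920) + 14948*(1/16090) = (82*(-2/5) - 15920) + 7474/8045 = (-164/5 - 15920) + 7474/8045 = -79764/5 + 7474/8045 = -128332802/8045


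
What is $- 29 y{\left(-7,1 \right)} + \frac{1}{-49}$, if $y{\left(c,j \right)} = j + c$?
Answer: $\frac{8525}{49} \approx 173.98$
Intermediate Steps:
$y{\left(c,j \right)} = c + j$
$- 29 y{\left(-7,1 \right)} + \frac{1}{-49} = - 29 \left(-7 + 1\right) + \frac{1}{-49} = \left(-29\right) \left(-6\right) - \frac{1}{49} = 174 - \frac{1}{49} = \frac{8525}{49}$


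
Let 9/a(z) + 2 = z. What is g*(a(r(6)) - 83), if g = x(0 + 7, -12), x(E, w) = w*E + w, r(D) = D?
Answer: 7752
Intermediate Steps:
a(z) = 9/(-2 + z)
x(E, w) = w + E*w (x(E, w) = E*w + w = w + E*w)
g = -96 (g = -12*(1 + (0 + 7)) = -12*(1 + 7) = -12*8 = -96)
g*(a(r(6)) - 83) = -96*(9/(-2 + 6) - 83) = -96*(9/4 - 83) = -96*(-323/4) = 7752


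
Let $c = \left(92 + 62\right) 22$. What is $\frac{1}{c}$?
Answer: $\frac{1}{3388} \approx 0.00029516$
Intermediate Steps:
$c = 3388$ ($c = 154 \cdot 22 = 3388$)
$\frac{1}{c} = \frac{1}{3388}$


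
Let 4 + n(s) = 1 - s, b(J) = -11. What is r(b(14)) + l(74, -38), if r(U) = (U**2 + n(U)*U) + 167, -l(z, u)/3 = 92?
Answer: -76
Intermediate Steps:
l(z, u) = -276 (l(z, u) = -3*92 = -276)
n(s) = -3 - s (n(s) = -4 + (1 - s) = -3 - s)
r(U) = 167 + U**2 + U*(-3 - U) (r(U) = (U**2 + (-3 - U)*U) + 167 = (U**2 + U*(-3 - U)) + 167 = 167 + U**2 + U*(-3 - U))
r(b(14)) + l(74, -38) = (167 - 3*(-11)) - 276 = (167 + 33) - 276 = 200 - 276 = -76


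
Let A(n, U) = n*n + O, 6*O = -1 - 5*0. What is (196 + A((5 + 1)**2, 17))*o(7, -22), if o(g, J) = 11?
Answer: 98461/6 ≈ 16410.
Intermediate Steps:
O = -1/6 (O = (-1 - 5*0)/6 = (-1 - 1*0)/6 = (-1 + 0)/6 = (1/6)*(-1) = -1/6 ≈ -0.16667)
A(n, U) = -1/6 + n**2 (A(n, U) = n*n - 1/6 = n**2 - 1/6 = -1/6 + n**2)
(196 + A((5 + 1)**2, 17))*o(7, -22) = (196 + (-1/6 + ((5 + 1)**2)**2))*11 = (196 + (-1/6 + (6**2)**2))*11 = (196 + (-1/6 + 36**2))*11 = (196 + (-1/6 + 1296))*11 = (196 + 7775/6)*11 = (8951/6)*11 = 98461/6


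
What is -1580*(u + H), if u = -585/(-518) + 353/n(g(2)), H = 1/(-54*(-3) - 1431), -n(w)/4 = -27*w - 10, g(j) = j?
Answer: -83336025205/21034944 ≈ -3961.8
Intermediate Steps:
n(w) = 40 + 108*w (n(w) = -4*(-27*w - 10) = -4*(-10 - 27*w) = 40 + 108*w)
H = -1/1269 (H = 1/(162 - 1431) = 1/(-1269) = -1/1269 ≈ -0.00078802)
u = 166307/66304 (u = -585/(-518) + 353/(40 + 108*2) = -585*(-1/518) + 353/(40 + 216) = 585/518 + 353/256 = 166307/66304 ≈ 2.5083)
-1580*(u + H) = -1580*(166307/66304 - 1/1269) = -1580*210977279/84139776 = -83336025205/21034944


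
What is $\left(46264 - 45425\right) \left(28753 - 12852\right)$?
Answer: $13340939$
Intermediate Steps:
$\left(46264 - 45425\right) \left(28753 - 12852\right) = 839 \cdot 15901 = 13340939$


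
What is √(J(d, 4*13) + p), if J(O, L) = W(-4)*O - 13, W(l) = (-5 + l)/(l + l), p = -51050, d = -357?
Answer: I*√823434/4 ≈ 226.86*I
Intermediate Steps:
W(l) = (-5 + l)/(2*l) (W(l) = (-5 + l)/((2*l)) = (-5 + l)*(1/(2*l)) = (-5 + l)/(2*l))
J(O, L) = -13 + 9*O/8 (J(O, L) = ((½)*(-5 - 4)/(-4))*O - 13 = ((½)*(-¼)*(-9))*O - 13 = 9*O/8 - 13 = -13 + 9*O/8)
√(J(d, 4*13) + p) = √((-13 + (9/8)*(-357)) - 51050) = √((-13 - 3213/8) - 51050) = √(-3317/8 - 51050) = √(-411717/8) = I*√823434/4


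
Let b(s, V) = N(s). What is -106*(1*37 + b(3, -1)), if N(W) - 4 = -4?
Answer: -3922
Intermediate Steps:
N(W) = 0 (N(W) = 4 - 4 = 0)
b(s, V) = 0
-106*(1*37 + b(3, -1)) = -106*(1*37 + 0) = -106*(37 + 0) = -106*37 = -3922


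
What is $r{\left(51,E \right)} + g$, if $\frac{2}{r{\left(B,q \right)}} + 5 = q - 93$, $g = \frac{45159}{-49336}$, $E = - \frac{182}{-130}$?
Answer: $- \frac{3186451}{3404184} \approx -0.93604$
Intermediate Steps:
$E = \frac{7}{5}$ ($E = \left(-182\right) \left(- \frac{1}{130}\right) = \frac{7}{5} \approx 1.4$)
$g = - \frac{45159}{49336}$ ($g = 45159 \left(- \frac{1}{49336}\right) = - \frac{45159}{49336} \approx -0.91534$)
$r{\left(B,q \right)} = \frac{2}{-98 + q}$ ($r{\left(B,q \right)} = \frac{2}{-5 + \left(q - 93\right)} = \frac{2}{-5 + \left(-93 + q\right)} = \frac{2}{-98 + q}$)
$r{\left(51,E \right)} + g = \frac{2}{-98 + \frac{7}{5}} - \frac{45159}{49336} = \frac{2}{- \frac{483}{5}} - \frac{45159}{49336} = 2 \left(- \frac{5}{483}\right) - \frac{45159}{49336} = - \frac{10}{483} - \frac{45159}{49336} = - \frac{3186451}{3404184}$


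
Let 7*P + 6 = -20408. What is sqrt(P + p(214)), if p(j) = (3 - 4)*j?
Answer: 2*I*sqrt(38346)/7 ≈ 55.949*I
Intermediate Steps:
p(j) = -j
P = -20414/7 (P = -6/7 + (1/7)*(-20408) = -6/7 - 20408/7 = -20414/7 ≈ -2916.3)
sqrt(P + p(214)) = sqrt(-20414/7 - 1*214) = sqrt(-20414/7 - 214) = sqrt(-21912/7) = 2*I*sqrt(38346)/7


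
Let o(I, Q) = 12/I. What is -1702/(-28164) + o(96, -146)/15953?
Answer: 54311053/898600584 ≈ 0.060440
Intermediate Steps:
-1702/(-28164) + o(96, -146)/15953 = -1702/(-28164) + (12/96)/15953 = -1702*(-1/28164) + (12*(1/96))*(1/15953) = 851/14082 + (⅛)*(1/15953) = 851/14082 + 1/127624 = 54311053/898600584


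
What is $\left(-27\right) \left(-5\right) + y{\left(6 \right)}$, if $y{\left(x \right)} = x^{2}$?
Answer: $171$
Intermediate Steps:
$\left(-27\right) \left(-5\right) + y{\left(6 \right)} = \left(-27\right) \left(-5\right) + 6^{2} = 135 + 36 = 171$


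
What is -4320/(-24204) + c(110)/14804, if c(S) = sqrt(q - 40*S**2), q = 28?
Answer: 360/2017 + I*sqrt(120993)/7402 ≈ 0.17848 + 0.046993*I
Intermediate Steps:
c(S) = sqrt(28 - 40*S**2)
-4320/(-24204) + c(110)/14804 = -4320/(-24204) + (2*sqrt(7 - 10*110**2))/14804 = -4320*(-1/24204) + (2*sqrt(7 - 10*12100))*(1/14804) = 360/2017 + (2*sqrt(7 - 121000))*(1/14804) = 360/2017 + (2*sqrt(-120993))*(1/14804) = 360/2017 + (2*(I*sqrt(120993)))*(1/14804) = 360/2017 + (2*I*sqrt(120993))*(1/14804) = 360/2017 + I*sqrt(120993)/7402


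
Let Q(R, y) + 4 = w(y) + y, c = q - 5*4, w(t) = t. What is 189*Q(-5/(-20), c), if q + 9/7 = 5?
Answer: -6912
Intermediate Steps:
q = 26/7 (q = -9/7 + 5 = 26/7 ≈ 3.7143)
c = -114/7 (c = 26/7 - 5*4 = 26/7 - 20 = -114/7 ≈ -16.286)
Q(R, y) = -4 + 2*y (Q(R, y) = -4 + (y + y) = -4 + 2*y)
189*Q(-5/(-20), c) = 189*(-4 + 2*(-114/7)) = 189*(-4 - 228/7) = 189*(-256/7) = -6912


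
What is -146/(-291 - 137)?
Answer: 73/214 ≈ 0.34112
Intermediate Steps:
-146/(-291 - 137) = -146/(-428) = -146*(-1/428) = 73/214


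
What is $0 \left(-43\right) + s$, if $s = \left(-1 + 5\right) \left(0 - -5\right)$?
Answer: $20$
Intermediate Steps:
$s = 20$ ($s = 4 \left(0 + 5\right) = 4 \cdot 5 = 20$)
$0 \left(-43\right) + s = 0 \left(-43\right) + 20 = 0 + 20 = 20$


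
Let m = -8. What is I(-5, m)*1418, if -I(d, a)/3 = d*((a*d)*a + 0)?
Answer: -6806400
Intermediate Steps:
I(d, a) = -3*a²*d² (I(d, a) = -3*d*((a*d)*a + 0) = -3*d*(d*a² + 0) = -3*d*d*a² = -3*a²*d²)
I(-5, m)*1418 = -3*(-8)²*(-5)²*1418 = -3*64*25*1418 = -4800*1418 = -6806400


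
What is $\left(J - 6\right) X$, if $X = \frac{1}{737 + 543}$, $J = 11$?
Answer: $\frac{1}{256} \approx 0.0039063$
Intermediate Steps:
$X = \frac{1}{1280} \approx 0.00078125$
$\left(J - 6\right) X = \left(11 - 6\right) \frac{1}{1280} = 5 \cdot \frac{1}{1280} = \frac{1}{256}$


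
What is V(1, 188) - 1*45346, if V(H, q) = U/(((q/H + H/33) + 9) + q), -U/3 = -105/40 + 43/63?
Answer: -32265300687/711536 ≈ -45346.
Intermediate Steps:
U = 979/168 (U = -3*(-105/40 + 43/63) = -3*(-105*1/40 + 43*(1/63)) = -3*(-21/8 + 43/63) = -3*(-979/504) = 979/168 ≈ 5.8274)
V(H, q) = 979/(168*(9 + q + H/33 + q/H)) (V(H, q) = 979/(168*(((q/H + H/33) + 9) + q)) = 979/(168*(((H/33 + q/H) + 9) + q)) = 979/(168*((9 + H/33 + q/H) + q)) = 979/(168*(9 + q + H/33 + q/H)))
V(1, 188) - 1*45346 = (10769/56)*1/(1² + 33*188 + 297*1 + 33*1*188) - 1*45346 = (10769/56)*1/(1 + 6204 + 297 + 6204) - 45346 = (10769/56)*1/12706 - 45346 = (10769/56)*1*(1/12706) - 45346 = 10769/711536 - 45346 = -32265300687/711536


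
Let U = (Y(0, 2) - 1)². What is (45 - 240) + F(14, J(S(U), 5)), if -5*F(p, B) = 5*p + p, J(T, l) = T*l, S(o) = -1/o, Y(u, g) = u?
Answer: -1059/5 ≈ -211.80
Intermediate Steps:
U = 1 (U = (0 - 1)² = (-1)² = 1)
F(p, B) = -6*p/5 (F(p, B) = -(5*p + p)/5 = -6*p/5)
(45 - 240) + F(14, J(S(U), 5)) = (45 - 240) - 6/5*14 = -195 - 84/5 = -1059/5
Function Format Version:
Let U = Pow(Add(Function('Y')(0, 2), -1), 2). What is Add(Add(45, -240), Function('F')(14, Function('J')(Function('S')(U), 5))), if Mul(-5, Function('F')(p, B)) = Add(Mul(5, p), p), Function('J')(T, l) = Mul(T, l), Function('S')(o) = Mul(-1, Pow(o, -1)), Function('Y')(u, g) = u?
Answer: Rational(-1059, 5) ≈ -211.80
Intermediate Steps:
U = 1 (U = Pow(Add(0, -1), 2) = Pow(-1, 2) = 1)
Function('F')(p, B) = Mul(Rational(-6, 5), p) (Function('F')(p, B) = Mul(Rational(-1, 5), Add(Mul(5, p), p)) = Mul(Rational(-1, 5), Mul(6, p)) = Mul(Rational(-6, 5), p))
Add(Add(45, -240), Function('F')(14, Function('J')(Function('S')(U), 5))) = Add(Add(45, -240), Mul(Rational(-6, 5), 14)) = Add(-195, Rational(-84, 5)) = Rational(-1059, 5)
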